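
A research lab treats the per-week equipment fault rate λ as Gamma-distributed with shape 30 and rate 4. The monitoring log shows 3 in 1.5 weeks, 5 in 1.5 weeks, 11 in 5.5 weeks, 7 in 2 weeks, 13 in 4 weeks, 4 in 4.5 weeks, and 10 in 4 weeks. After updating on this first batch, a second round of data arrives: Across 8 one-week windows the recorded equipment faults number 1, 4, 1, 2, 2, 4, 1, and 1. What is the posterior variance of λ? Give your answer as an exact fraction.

99/1225

Total count: 3 + 5 + 11 + 7 + 13 + 4 + 10 = 53.
Total exposure: 1.5 + 1.5 + 5.5 + 2 + 4 + 4.5 + 4 = 23 weeks.
After the first batch: Gamma(30 + 53, 4 + 23) = Gamma(83, 27).
Total count: 1 + 4 + 1 + 2 + 2 + 4 + 1 + 1 = 16.
Total exposure: 8 weeks.
After the second batch: Gamma(83 + 16, 27 + 8) = Gamma(99, 35).
Posterior variance = α'/β'² = 99/1225.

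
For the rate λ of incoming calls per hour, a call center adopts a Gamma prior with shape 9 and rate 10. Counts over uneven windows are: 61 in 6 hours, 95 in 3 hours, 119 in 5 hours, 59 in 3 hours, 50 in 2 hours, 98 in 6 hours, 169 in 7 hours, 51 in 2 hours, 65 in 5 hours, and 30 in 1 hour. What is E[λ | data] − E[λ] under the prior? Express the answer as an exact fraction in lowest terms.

761/50

Total count: 61 + 95 + 119 + 59 + 50 + 98 + 169 + 51 + 65 + 30 = 797.
Total exposure: 6 + 3 + 5 + 3 + 2 + 6 + 7 + 2 + 5 + 1 = 40 hours.
By Gamma–Poisson conjugacy, the posterior is Gamma(α + Σx, β + Σt) = Gamma(9 + 797, 10 + 40) = Gamma(806, 50).
Posterior mean = 806/50 = 403/25; prior mean = 9/10 = 9/10. Difference = 403/25 − 9/10 = 761/50.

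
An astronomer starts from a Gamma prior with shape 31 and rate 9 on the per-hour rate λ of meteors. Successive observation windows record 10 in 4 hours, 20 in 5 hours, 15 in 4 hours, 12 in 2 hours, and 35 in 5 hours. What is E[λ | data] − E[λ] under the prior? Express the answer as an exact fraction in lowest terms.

208/261

Total count: 10 + 20 + 15 + 12 + 35 = 92.
Total exposure: 4 + 5 + 4 + 2 + 5 = 20 hours.
Gamma(α, β) with Poisson data over total exposure Σt gives posterior Gamma(α+Σx, β+Σt) = Gamma(123, 29).
Posterior mean = 123/29 = 123/29; prior mean = 31/9 = 31/9. Difference = 123/29 − 31/9 = 208/261.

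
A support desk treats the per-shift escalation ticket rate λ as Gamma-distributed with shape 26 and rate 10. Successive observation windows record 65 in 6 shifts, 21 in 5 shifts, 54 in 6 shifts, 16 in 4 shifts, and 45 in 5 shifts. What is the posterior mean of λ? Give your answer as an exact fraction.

227/36

Total count: 65 + 21 + 54 + 16 + 45 = 201.
Total exposure: 6 + 5 + 6 + 4 + 5 = 26 shifts.
Conjugate update: add total count to the shape and total exposure to the rate, giving Gamma(227, 36).
Posterior mean = α'/β' = 227/36.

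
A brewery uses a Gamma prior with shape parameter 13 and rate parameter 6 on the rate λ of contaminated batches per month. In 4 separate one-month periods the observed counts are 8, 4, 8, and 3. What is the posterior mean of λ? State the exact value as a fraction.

Total count: 8 + 4 + 8 + 3 = 23.
Total exposure: 4 months.
Posterior: α' = 13 + 23 = 36, β' = 6 + 4 = 10.
Posterior mean = α'/β' = 36/10 = 18/5.

18/5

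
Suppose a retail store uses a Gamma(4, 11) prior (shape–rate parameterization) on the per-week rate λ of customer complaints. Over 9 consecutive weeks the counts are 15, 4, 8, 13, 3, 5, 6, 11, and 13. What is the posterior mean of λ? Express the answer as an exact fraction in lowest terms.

Total count: 15 + 4 + 8 + 13 + 3 + 5 + 6 + 11 + 13 = 78.
Total exposure: 9 weeks.
Posterior: α' = 4 + 78 = 82, β' = 11 + 9 = 20.
Posterior mean = α'/β' = 82/20 = 41/10.

41/10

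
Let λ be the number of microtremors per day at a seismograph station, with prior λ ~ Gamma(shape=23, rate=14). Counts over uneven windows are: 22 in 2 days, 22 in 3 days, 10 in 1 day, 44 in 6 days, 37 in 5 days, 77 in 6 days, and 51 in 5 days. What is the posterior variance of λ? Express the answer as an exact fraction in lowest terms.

Total count: 22 + 22 + 10 + 44 + 37 + 77 + 51 = 263.
Total exposure: 2 + 3 + 1 + 6 + 5 + 6 + 5 = 28 days.
Posterior: α' = 23 + 263 = 286, β' = 14 + 28 = 42.
Posterior variance = α'/β'² = 286/1764 = 143/882.

143/882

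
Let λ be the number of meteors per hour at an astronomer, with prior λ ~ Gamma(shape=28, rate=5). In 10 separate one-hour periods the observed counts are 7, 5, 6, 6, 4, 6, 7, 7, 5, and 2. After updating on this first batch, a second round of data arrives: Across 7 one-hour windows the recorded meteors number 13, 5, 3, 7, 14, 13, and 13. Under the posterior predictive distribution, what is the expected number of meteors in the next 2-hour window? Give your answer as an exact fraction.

Total count: 7 + 5 + 6 + 6 + 4 + 6 + 7 + 7 + 5 + 2 = 55.
Total exposure: 10 hours.
After the first batch: Gamma(28 + 55, 5 + 10) = Gamma(83, 15).
Total count: 13 + 5 + 3 + 7 + 14 + 13 + 13 = 68.
Total exposure: 7 hours.
After the second batch: Gamma(83 + 68, 15 + 7) = Gamma(151, 22).
Predictive mean over a 2-hour window = T·E[λ|data] = 2·151/22 = 151/11.

151/11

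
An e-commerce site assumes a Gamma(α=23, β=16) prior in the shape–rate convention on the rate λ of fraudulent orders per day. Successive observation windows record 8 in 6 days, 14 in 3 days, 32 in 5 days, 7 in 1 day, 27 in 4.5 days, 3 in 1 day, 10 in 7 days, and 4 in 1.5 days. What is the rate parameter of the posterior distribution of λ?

45

Total count: 8 + 14 + 32 + 7 + 27 + 3 + 10 + 4 = 105.
Total exposure: 6 + 3 + 5 + 1 + 4.5 + 1 + 7 + 1.5 = 29 days.
Posterior: α' = 23 + 105 = 128, β' = 16 + 29 = 45.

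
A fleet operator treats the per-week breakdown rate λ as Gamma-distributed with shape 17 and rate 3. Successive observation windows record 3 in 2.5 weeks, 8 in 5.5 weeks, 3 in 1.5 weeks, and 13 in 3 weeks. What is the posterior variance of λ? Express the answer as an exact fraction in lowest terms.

Total count: 3 + 8 + 3 + 13 = 27.
Total exposure: 2.5 + 5.5 + 1.5 + 3 = 12.5 weeks.
Conjugate update: add total count to the shape and total exposure to the rate, giving Gamma(44, 31/2).
Posterior variance = α'/β'² = 44/(961/4) = 176/961.

176/961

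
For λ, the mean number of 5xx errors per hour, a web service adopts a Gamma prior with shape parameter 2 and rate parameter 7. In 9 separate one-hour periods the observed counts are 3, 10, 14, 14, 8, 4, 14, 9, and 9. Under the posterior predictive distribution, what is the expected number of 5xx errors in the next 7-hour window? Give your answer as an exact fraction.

Total count: 3 + 10 + 14 + 14 + 8 + 4 + 14 + 9 + 9 = 85.
Total exposure: 9 hours.
Conjugate update: add total count to the shape and total exposure to the rate, giving Gamma(87, 16).
Predictive mean over a 7-hour window = T·E[λ|data] = 7·87/16 = 609/16.

609/16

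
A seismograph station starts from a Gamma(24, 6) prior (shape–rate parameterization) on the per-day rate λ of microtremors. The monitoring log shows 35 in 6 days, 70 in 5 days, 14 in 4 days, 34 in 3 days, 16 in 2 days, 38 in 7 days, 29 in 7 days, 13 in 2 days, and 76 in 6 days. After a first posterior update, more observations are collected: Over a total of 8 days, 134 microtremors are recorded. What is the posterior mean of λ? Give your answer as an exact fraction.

69/8

Total count: 35 + 70 + 14 + 34 + 16 + 38 + 29 + 13 + 76 = 325.
Total exposure: 6 + 5 + 4 + 3 + 2 + 7 + 7 + 2 + 6 = 42 days.
After the first batch: Gamma(24 + 325, 6 + 42) = Gamma(349, 48).
Total count 134 over total exposure 8 days.
After the second batch: Gamma(349 + 134, 48 + 8) = Gamma(483, 56).
Posterior mean = α'/β' = 483/56 = 69/8.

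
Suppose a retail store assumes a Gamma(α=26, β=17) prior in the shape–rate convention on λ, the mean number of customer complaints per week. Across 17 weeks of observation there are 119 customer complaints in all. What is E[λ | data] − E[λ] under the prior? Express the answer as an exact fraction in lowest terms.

Total count 119 over total exposure 17 weeks.
Conjugate update: add total count to the shape and total exposure to the rate, giving Gamma(145, 34).
Posterior mean = 145/34 = 145/34; prior mean = 26/17 = 26/17. Difference = 145/34 − 26/17 = 93/34.

93/34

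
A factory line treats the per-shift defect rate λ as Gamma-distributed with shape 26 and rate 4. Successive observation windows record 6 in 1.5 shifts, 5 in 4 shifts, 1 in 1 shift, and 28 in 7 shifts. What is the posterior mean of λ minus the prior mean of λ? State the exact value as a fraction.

-191/70

Total count: 6 + 5 + 1 + 28 = 40.
Total exposure: 1.5 + 4 + 1 + 7 = 13.5 shifts.
The Gamma prior is conjugate for the Poisson rate, so λ | data ~ Gamma(26+40, 4+13.5) = Gamma(66, 35/2).
Posterior mean = 66/(35/2) = 132/35; prior mean = 26/4 = 13/2. Difference = 132/35 − 13/2 = -191/70.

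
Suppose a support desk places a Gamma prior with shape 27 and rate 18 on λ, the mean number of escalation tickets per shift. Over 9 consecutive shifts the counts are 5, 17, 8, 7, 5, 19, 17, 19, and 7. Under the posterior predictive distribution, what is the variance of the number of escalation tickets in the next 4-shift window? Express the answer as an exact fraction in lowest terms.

16244/729

Total count: 5 + 17 + 8 + 7 + 5 + 19 + 17 + 19 + 7 = 104.
Total exposure: 9 shifts.
The Gamma prior is conjugate for the Poisson rate, so λ | data ~ Gamma(27+104, 18+9) = Gamma(131, 27).
The posterior predictive for a window of length T is Negative Binomial with variance T·α'·(β'+T)/β'² = 4·131·31/729 = 16244/729.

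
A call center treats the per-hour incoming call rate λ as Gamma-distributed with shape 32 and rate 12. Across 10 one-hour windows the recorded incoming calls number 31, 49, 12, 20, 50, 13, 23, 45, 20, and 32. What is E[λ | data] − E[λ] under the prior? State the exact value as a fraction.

Total count: 31 + 49 + 12 + 20 + 50 + 13 + 23 + 45 + 20 + 32 = 295.
Total exposure: 10 hours.
By Gamma–Poisson conjugacy, the posterior is Gamma(α + Σx, β + Σt) = Gamma(32 + 295, 12 + 10) = Gamma(327, 22).
Posterior mean = 327/22 = 327/22; prior mean = 32/12 = 8/3. Difference = 327/22 − 8/3 = 805/66.

805/66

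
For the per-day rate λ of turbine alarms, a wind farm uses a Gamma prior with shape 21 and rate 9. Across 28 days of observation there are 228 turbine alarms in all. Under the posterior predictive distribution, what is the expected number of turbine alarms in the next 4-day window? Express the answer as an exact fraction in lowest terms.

996/37

Total count 228 over total exposure 28 days.
Posterior: α' = 21 + 228 = 249, β' = 9 + 28 = 37.
Predictive mean over a 4-day window = T·E[λ|data] = 4·249/37 = 996/37.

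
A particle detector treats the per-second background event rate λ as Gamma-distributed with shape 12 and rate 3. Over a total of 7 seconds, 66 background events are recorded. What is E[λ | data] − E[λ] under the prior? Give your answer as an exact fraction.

19/5

Total count 66 over total exposure 7 seconds.
Conjugate update: add total count to the shape and total exposure to the rate, giving Gamma(78, 10).
Posterior mean = 78/10 = 39/5; prior mean = 12/3 = 4. Difference = 39/5 − 4 = 19/5.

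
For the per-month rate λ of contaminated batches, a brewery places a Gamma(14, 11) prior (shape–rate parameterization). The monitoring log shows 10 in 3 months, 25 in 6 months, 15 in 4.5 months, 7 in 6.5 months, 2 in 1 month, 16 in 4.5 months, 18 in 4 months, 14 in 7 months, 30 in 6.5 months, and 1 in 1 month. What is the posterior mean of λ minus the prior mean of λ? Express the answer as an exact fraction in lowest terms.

Total count: 10 + 25 + 15 + 7 + 2 + 16 + 18 + 14 + 30 + 1 = 138.
Total exposure: 3 + 6 + 4.5 + 6.5 + 1 + 4.5 + 4 + 7 + 6.5 + 1 = 44 months.
By Gamma–Poisson conjugacy, the posterior is Gamma(α + Σx, β + Σt) = Gamma(14 + 138, 11 + 44) = Gamma(152, 55).
Posterior mean = 152/55 = 152/55; prior mean = 14/11 = 14/11. Difference = 152/55 − 14/11 = 82/55.

82/55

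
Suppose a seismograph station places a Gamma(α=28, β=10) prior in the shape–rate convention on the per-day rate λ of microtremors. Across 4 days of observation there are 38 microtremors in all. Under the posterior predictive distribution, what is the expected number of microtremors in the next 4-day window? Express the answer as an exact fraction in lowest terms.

132/7

Total count 38 over total exposure 4 days.
Gamma(α, β) with Poisson data over total exposure Σt gives posterior Gamma(α+Σx, β+Σt) = Gamma(66, 14).
Predictive mean over a 4-day window = T·E[λ|data] = 4·66/14 = 132/7.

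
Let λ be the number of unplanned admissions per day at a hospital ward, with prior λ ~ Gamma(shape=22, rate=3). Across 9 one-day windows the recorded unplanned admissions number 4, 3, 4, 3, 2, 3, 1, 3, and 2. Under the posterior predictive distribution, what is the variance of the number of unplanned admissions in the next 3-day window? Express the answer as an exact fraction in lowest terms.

Total count: 4 + 3 + 4 + 3 + 2 + 3 + 1 + 3 + 2 = 25.
Total exposure: 9 days.
Posterior: α' = 22 + 25 = 47, β' = 3 + 9 = 12.
The posterior predictive for a window of length T is Negative Binomial with variance T·α'·(β'+T)/β'² = 3·47·15/144 = 235/16.

235/16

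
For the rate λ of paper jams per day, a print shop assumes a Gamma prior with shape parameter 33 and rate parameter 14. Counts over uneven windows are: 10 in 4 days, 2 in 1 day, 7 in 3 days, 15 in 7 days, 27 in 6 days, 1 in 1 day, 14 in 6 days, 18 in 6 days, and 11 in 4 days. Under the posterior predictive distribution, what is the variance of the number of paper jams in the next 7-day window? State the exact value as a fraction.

28497/1352

Total count: 10 + 2 + 7 + 15 + 27 + 1 + 14 + 18 + 11 = 105.
Total exposure: 4 + 1 + 3 + 7 + 6 + 1 + 6 + 6 + 4 = 38 days.
Conjugate update: add total count to the shape and total exposure to the rate, giving Gamma(138, 52).
The posterior predictive for a window of length T is Negative Binomial with variance T·α'·(β'+T)/β'² = 7·138·59/2704 = 28497/1352.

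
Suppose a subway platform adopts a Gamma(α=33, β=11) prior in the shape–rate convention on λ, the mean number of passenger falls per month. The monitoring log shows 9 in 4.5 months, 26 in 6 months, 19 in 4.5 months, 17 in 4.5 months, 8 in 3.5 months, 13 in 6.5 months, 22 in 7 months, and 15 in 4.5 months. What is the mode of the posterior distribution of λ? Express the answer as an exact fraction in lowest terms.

161/52

Total count: 9 + 26 + 19 + 17 + 8 + 13 + 22 + 15 = 129.
Total exposure: 4.5 + 6 + 4.5 + 4.5 + 3.5 + 6.5 + 7 + 4.5 = 41 months.
By Gamma–Poisson conjugacy, the posterior is Gamma(α + Σx, β + Σt) = Gamma(33 + 129, 11 + 41) = Gamma(162, 52).
Posterior mode = (α'−1)/β' = 161/52.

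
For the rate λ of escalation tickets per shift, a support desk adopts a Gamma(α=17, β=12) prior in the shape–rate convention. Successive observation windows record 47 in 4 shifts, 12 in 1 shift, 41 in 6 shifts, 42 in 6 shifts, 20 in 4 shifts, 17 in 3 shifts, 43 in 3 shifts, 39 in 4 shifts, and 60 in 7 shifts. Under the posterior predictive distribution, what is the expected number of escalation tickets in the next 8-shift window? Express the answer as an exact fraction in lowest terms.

1352/25

Total count: 47 + 12 + 41 + 42 + 20 + 17 + 43 + 39 + 60 = 321.
Total exposure: 4 + 1 + 6 + 6 + 4 + 3 + 3 + 4 + 7 = 38 shifts.
The Gamma prior is conjugate for the Poisson rate, so λ | data ~ Gamma(17+321, 12+38) = Gamma(338, 50).
Predictive mean over an 8-shift window = T·E[λ|data] = 8·338/50 = 1352/25.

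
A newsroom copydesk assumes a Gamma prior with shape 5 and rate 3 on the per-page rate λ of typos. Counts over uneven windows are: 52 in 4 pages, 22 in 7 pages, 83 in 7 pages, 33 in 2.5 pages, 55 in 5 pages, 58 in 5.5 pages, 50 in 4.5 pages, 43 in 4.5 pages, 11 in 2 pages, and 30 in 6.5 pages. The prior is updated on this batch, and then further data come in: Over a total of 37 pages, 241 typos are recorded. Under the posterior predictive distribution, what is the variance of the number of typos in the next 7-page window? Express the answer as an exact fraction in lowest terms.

Total count: 52 + 22 + 83 + 33 + 55 + 58 + 50 + 43 + 11 + 30 = 437.
Total exposure: 4 + 7 + 7 + 2.5 + 5 + 5.5 + 4.5 + 4.5 + 2 + 6.5 = 48.5 pages.
After the first batch: Gamma(5 + 437, 3 + 48.5) = Gamma(442, 103/2).
Total count 241 over total exposure 37 pages.
After the second batch: Gamma(442 + 241, 103/2 + 37) = Gamma(683, 177/2).
The posterior predictive for a window of length T is Negative Binomial with variance T·α'·(β'+T)/β'² = 7·683·(191/2)/(31329/4) = 1826342/31329.

1826342/31329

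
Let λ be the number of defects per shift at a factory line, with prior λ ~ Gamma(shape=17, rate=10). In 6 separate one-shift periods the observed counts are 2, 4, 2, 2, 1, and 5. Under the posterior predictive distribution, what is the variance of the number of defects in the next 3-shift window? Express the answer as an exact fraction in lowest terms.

1881/256

Total count: 2 + 4 + 2 + 2 + 1 + 5 = 16.
Total exposure: 6 shifts.
By Gamma–Poisson conjugacy, the posterior is Gamma(α + Σx, β + Σt) = Gamma(17 + 16, 10 + 6) = Gamma(33, 16).
The posterior predictive for a window of length T is Negative Binomial with variance T·α'·(β'+T)/β'² = 3·33·19/256 = 1881/256.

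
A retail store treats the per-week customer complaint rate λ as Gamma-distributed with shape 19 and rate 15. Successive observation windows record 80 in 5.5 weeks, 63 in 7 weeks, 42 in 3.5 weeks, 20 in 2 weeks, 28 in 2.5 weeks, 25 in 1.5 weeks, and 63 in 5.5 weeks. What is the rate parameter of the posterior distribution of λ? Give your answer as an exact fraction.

Total count: 80 + 63 + 42 + 20 + 28 + 25 + 63 = 321.
Total exposure: 5.5 + 7 + 3.5 + 2 + 2.5 + 1.5 + 5.5 = 27.5 weeks.
Conjugate update: add total count to the shape and total exposure to the rate, giving Gamma(340, 85/2).

85/2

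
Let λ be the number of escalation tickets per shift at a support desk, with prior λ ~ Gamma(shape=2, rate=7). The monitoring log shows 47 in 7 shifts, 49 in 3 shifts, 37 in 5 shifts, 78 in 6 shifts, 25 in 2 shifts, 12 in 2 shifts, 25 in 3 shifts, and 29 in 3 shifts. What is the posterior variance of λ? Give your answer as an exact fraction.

Total count: 47 + 49 + 37 + 78 + 25 + 12 + 25 + 29 = 302.
Total exposure: 7 + 3 + 5 + 6 + 2 + 2 + 3 + 3 = 31 shifts.
Posterior: α' = 2 + 302 = 304, β' = 7 + 31 = 38.
Posterior variance = α'/β'² = 304/1444 = 4/19.

4/19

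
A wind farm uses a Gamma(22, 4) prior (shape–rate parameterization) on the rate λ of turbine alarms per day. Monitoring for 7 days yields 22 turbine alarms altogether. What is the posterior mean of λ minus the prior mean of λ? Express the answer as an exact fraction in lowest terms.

Total count 22 over total exposure 7 days.
Gamma(α, β) with Poisson data over total exposure Σt gives posterior Gamma(α+Σx, β+Σt) = Gamma(44, 11).
Posterior mean = 44/11 = 4; prior mean = 22/4 = 11/2. Difference = 4 − 11/2 = -3/2.

-3/2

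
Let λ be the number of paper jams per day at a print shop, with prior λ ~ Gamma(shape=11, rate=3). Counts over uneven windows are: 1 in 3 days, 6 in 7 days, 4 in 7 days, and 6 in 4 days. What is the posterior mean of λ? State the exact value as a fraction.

Total count: 1 + 6 + 4 + 6 = 17.
Total exposure: 3 + 7 + 7 + 4 = 21 days.
The Gamma prior is conjugate for the Poisson rate, so λ | data ~ Gamma(11+17, 3+21) = Gamma(28, 24).
Posterior mean = α'/β' = 28/24 = 7/6.

7/6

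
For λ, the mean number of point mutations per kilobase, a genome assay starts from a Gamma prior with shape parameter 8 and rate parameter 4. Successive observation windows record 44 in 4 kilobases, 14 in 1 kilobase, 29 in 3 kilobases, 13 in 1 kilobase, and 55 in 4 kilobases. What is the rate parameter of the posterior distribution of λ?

17

Total count: 44 + 14 + 29 + 13 + 55 = 155.
Total exposure: 4 + 1 + 3 + 1 + 4 = 13 kilobases.
By Gamma–Poisson conjugacy, the posterior is Gamma(α + Σx, β + Σt) = Gamma(8 + 155, 4 + 13) = Gamma(163, 17).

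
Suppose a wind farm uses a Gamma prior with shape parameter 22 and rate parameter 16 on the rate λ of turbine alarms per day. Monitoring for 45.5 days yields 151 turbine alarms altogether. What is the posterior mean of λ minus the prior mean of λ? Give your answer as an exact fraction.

Total count 151 over total exposure 45.5 days.
The Gamma prior is conjugate for the Poisson rate, so λ | data ~ Gamma(22+151, 16+45.5) = Gamma(173, 123/2).
Posterior mean = 173/(123/2) = 346/123; prior mean = 22/16 = 11/8. Difference = 346/123 − 11/8 = 1415/984.

1415/984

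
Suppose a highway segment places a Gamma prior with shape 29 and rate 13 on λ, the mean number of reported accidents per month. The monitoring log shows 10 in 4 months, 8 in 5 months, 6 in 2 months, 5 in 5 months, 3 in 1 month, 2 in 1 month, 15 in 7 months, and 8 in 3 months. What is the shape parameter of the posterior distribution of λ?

86

Total count: 10 + 8 + 6 + 5 + 3 + 2 + 15 + 8 = 57.
Total exposure: 4 + 5 + 2 + 5 + 1 + 1 + 7 + 3 = 28 months.
Gamma(α, β) with Poisson data over total exposure Σt gives posterior Gamma(α+Σx, β+Σt) = Gamma(86, 41).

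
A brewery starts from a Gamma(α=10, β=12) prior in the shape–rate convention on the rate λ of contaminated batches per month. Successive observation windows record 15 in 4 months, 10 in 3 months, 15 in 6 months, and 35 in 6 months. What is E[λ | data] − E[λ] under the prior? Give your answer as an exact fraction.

355/186

Total count: 15 + 10 + 15 + 35 = 75.
Total exposure: 4 + 3 + 6 + 6 = 19 months.
Conjugate update: add total count to the shape and total exposure to the rate, giving Gamma(85, 31).
Posterior mean = 85/31 = 85/31; prior mean = 10/12 = 5/6. Difference = 85/31 − 5/6 = 355/186.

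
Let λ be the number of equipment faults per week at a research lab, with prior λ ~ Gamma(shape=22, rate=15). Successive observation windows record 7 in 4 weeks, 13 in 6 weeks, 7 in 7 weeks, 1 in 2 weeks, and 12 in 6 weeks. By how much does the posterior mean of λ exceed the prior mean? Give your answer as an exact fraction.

1/12

Total count: 7 + 13 + 7 + 1 + 12 = 40.
Total exposure: 4 + 6 + 7 + 2 + 6 = 25 weeks.
The Gamma prior is conjugate for the Poisson rate, so λ | data ~ Gamma(22+40, 15+25) = Gamma(62, 40).
Posterior mean = 62/40 = 31/20; prior mean = 22/15 = 22/15. Difference = 31/20 − 22/15 = 1/12.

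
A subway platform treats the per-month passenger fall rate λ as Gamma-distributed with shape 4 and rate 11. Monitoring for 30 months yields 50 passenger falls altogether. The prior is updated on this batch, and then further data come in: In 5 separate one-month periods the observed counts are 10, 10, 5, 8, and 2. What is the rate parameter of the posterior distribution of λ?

46

Total count 50 over total exposure 30 months.
After the first batch: Gamma(4 + 50, 11 + 30) = Gamma(54, 41).
Total count: 10 + 10 + 5 + 8 + 2 = 35.
Total exposure: 5 months.
After the second batch: Gamma(54 + 35, 41 + 5) = Gamma(89, 46).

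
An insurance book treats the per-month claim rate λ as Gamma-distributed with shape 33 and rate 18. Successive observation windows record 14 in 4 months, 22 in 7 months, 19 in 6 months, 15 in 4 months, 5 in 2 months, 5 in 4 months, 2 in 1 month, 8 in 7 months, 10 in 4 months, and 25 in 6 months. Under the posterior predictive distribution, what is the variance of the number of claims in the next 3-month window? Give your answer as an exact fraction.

Total count: 14 + 22 + 19 + 15 + 5 + 5 + 2 + 8 + 10 + 25 = 125.
Total exposure: 4 + 7 + 6 + 4 + 2 + 4 + 1 + 7 + 4 + 6 = 45 months.
Posterior: α' = 33 + 125 = 158, β' = 18 + 45 = 63.
The posterior predictive for a window of length T is Negative Binomial with variance T·α'·(β'+T)/β'² = 3·158·66/3969 = 3476/441.

3476/441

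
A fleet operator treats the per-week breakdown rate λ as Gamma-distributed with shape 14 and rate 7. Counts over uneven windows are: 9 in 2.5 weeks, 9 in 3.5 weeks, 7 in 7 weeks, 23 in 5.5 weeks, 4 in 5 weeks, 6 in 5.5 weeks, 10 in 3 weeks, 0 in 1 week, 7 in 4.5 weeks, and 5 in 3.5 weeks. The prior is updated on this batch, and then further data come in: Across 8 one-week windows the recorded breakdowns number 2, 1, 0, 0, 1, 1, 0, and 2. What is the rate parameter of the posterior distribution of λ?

56

Total count: 9 + 9 + 7 + 23 + 4 + 6 + 10 + 0 + 7 + 5 = 80.
Total exposure: 2.5 + 3.5 + 7 + 5.5 + 5 + 5.5 + 3 + 1 + 4.5 + 3.5 = 41 weeks.
After the first batch: Gamma(14 + 80, 7 + 41) = Gamma(94, 48).
Total count: 2 + 1 + 0 + 0 + 1 + 1 + 0 + 2 = 7.
Total exposure: 8 weeks.
After the second batch: Gamma(94 + 7, 48 + 8) = Gamma(101, 56).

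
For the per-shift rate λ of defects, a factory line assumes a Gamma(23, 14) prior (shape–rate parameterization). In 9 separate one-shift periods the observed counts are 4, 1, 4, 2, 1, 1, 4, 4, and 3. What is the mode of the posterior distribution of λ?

Total count: 4 + 1 + 4 + 2 + 1 + 1 + 4 + 4 + 3 = 24.
Total exposure: 9 shifts.
Gamma(α, β) with Poisson data over total exposure Σt gives posterior Gamma(α+Σx, β+Σt) = Gamma(47, 23).
Posterior mode = (α'−1)/β' = 46/23 = 2.

2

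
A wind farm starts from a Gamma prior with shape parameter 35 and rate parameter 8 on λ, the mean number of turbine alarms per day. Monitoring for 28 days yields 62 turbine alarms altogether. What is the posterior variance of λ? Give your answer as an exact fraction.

97/1296

Total count 62 over total exposure 28 days.
By Gamma–Poisson conjugacy, the posterior is Gamma(α + Σx, β + Σt) = Gamma(35 + 62, 8 + 28) = Gamma(97, 36).
Posterior variance = α'/β'² = 97/1296.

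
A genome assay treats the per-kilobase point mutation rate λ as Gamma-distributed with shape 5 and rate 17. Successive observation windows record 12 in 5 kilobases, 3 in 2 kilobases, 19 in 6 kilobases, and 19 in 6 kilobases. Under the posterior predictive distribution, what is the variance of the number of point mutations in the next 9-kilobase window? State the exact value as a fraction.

Total count: 12 + 3 + 19 + 19 = 53.
Total exposure: 5 + 2 + 6 + 6 = 19 kilobases.
Conjugate update: add total count to the shape and total exposure to the rate, giving Gamma(58, 36).
The posterior predictive for a window of length T is Negative Binomial with variance T·α'·(β'+T)/β'² = 9·58·45/1296 = 145/8.

145/8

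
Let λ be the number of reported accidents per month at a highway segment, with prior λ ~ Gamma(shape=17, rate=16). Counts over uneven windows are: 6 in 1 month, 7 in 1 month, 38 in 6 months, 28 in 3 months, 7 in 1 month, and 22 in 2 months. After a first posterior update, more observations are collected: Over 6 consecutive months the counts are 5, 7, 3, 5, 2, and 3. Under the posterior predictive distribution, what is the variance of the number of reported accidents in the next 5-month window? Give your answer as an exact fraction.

Total count: 6 + 7 + 38 + 28 + 7 + 22 = 108.
Total exposure: 1 + 1 + 6 + 3 + 1 + 2 = 14 months.
After the first batch: Gamma(17 + 108, 16 + 14) = Gamma(125, 30).
Total count: 5 + 7 + 3 + 5 + 2 + 3 = 25.
Total exposure: 6 months.
After the second batch: Gamma(125 + 25, 30 + 6) = Gamma(150, 36).
The posterior predictive for a window of length T is Negative Binomial with variance T·α'·(β'+T)/β'² = 5·150·41/1296 = 5125/216.

5125/216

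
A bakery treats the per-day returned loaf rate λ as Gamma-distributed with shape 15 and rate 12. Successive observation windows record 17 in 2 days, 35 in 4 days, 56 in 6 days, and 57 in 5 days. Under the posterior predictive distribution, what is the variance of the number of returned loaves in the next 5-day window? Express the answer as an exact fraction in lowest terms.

Total count: 17 + 35 + 56 + 57 = 165.
Total exposure: 2 + 4 + 6 + 5 = 17 days.
Gamma(α, β) with Poisson data over total exposure Σt gives posterior Gamma(α+Σx, β+Σt) = Gamma(180, 29).
The posterior predictive for a window of length T is Negative Binomial with variance T·α'·(β'+T)/β'² = 5·180·34/841 = 30600/841.

30600/841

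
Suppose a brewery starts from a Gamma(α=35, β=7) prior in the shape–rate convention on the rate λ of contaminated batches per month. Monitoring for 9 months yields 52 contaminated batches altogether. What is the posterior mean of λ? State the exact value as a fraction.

Total count 52 over total exposure 9 months.
Conjugate update: add total count to the shape and total exposure to the rate, giving Gamma(87, 16).
Posterior mean = α'/β' = 87/16.

87/16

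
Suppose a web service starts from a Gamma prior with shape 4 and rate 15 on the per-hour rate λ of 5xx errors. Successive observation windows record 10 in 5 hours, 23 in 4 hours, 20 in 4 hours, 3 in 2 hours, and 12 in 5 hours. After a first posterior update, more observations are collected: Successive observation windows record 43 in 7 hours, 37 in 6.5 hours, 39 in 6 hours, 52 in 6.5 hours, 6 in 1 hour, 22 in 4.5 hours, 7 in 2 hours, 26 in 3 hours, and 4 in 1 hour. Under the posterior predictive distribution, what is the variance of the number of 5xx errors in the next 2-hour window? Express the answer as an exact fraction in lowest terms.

183568/21025

Total count: 10 + 23 + 20 + 3 + 12 = 68.
Total exposure: 5 + 4 + 4 + 2 + 5 = 20 hours.
After the first batch: Gamma(4 + 68, 15 + 20) = Gamma(72, 35).
Total count: 43 + 37 + 39 + 52 + 6 + 22 + 7 + 26 + 4 = 236.
Total exposure: 7 + 6.5 + 6 + 6.5 + 1 + 4.5 + 2 + 3 + 1 = 37.5 hours.
After the second batch: Gamma(72 + 236, 35 + 37.5) = Gamma(308, 145/2).
The posterior predictive for a window of length T is Negative Binomial with variance T·α'·(β'+T)/β'² = 2·308·(149/2)/(21025/4) = 183568/21025.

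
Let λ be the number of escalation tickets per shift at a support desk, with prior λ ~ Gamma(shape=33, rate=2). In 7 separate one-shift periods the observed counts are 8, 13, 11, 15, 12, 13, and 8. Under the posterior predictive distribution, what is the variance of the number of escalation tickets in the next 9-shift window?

Total count: 8 + 13 + 11 + 15 + 12 + 13 + 8 = 80.
Total exposure: 7 shifts.
Conjugate update: add total count to the shape and total exposure to the rate, giving Gamma(113, 9).
The posterior predictive for a window of length T is Negative Binomial with variance T·α'·(β'+T)/β'² = 9·113·18/81 = 226.

226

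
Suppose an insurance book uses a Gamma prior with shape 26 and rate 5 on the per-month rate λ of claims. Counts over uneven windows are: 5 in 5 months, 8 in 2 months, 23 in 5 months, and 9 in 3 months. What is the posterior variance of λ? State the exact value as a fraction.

Total count: 5 + 8 + 23 + 9 = 45.
Total exposure: 5 + 2 + 5 + 3 = 15 months.
Posterior: α' = 26 + 45 = 71, β' = 5 + 15 = 20.
Posterior variance = α'/β'² = 71/400.

71/400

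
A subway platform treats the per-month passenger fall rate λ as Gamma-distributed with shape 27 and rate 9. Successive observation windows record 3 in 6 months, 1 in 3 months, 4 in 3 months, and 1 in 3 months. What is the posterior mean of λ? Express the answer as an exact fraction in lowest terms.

Total count: 3 + 1 + 4 + 1 = 9.
Total exposure: 6 + 3 + 3 + 3 = 15 months.
By Gamma–Poisson conjugacy, the posterior is Gamma(α + Σx, β + Σt) = Gamma(27 + 9, 9 + 15) = Gamma(36, 24).
Posterior mean = α'/β' = 36/24 = 3/2.

3/2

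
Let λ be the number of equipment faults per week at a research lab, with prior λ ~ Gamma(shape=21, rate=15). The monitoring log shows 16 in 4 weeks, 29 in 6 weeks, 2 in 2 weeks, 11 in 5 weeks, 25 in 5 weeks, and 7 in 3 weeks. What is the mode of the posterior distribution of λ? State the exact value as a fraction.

11/4

Total count: 16 + 29 + 2 + 11 + 25 + 7 = 90.
Total exposure: 4 + 6 + 2 + 5 + 5 + 3 = 25 weeks.
Conjugate update: add total count to the shape and total exposure to the rate, giving Gamma(111, 40).
Posterior mode = (α'−1)/β' = 110/40 = 11/4.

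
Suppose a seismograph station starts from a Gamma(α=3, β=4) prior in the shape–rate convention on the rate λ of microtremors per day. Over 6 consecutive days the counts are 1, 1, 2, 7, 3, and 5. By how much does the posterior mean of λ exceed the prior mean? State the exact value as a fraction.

29/20

Total count: 1 + 1 + 2 + 7 + 3 + 5 = 19.
Total exposure: 6 days.
The Gamma prior is conjugate for the Poisson rate, so λ | data ~ Gamma(3+19, 4+6) = Gamma(22, 10).
Posterior mean = 22/10 = 11/5; prior mean = 3/4 = 3/4. Difference = 11/5 − 3/4 = 29/20.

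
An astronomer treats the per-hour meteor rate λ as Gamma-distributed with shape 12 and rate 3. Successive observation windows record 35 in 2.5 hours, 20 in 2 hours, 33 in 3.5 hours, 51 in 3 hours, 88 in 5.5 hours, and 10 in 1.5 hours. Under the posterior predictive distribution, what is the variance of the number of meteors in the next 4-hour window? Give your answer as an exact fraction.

Total count: 35 + 20 + 33 + 51 + 88 + 10 = 237.
Total exposure: 2.5 + 2 + 3.5 + 3 + 5.5 + 1.5 = 18 hours.
Gamma(α, β) with Poisson data over total exposure Σt gives posterior Gamma(α+Σx, β+Σt) = Gamma(249, 21).
The posterior predictive for a window of length T is Negative Binomial with variance T·α'·(β'+T)/β'² = 4·249·25/441 = 8300/147.

8300/147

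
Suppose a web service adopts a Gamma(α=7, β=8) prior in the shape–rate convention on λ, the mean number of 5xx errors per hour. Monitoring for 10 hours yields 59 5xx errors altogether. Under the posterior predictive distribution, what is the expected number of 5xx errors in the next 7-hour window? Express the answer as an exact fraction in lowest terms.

77/3

Total count 59 over total exposure 10 hours.
Gamma(α, β) with Poisson data over total exposure Σt gives posterior Gamma(α+Σx, β+Σt) = Gamma(66, 18).
Predictive mean over a 7-hour window = T·E[λ|data] = 7·66/18 = 77/3.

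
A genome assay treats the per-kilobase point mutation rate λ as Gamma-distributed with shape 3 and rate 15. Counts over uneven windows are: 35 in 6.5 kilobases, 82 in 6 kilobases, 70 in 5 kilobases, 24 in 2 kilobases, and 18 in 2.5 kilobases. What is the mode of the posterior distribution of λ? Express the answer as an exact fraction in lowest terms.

Total count: 35 + 82 + 70 + 24 + 18 = 229.
Total exposure: 6.5 + 6 + 5 + 2 + 2.5 = 22 kilobases.
Conjugate update: add total count to the shape and total exposure to the rate, giving Gamma(232, 37).
Posterior mode = (α'−1)/β' = 231/37.

231/37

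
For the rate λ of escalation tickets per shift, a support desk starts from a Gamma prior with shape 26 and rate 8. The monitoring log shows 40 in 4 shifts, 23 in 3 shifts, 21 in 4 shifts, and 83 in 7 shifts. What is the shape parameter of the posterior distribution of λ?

Total count: 40 + 23 + 21 + 83 = 167.
Total exposure: 4 + 3 + 4 + 7 = 18 shifts.
Conjugate update: add total count to the shape and total exposure to the rate, giving Gamma(193, 26).

193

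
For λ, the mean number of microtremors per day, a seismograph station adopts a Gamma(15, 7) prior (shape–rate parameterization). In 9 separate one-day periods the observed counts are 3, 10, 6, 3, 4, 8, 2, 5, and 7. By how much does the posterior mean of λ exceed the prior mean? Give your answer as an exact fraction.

201/112

Total count: 3 + 10 + 6 + 3 + 4 + 8 + 2 + 5 + 7 = 48.
Total exposure: 9 days.
Posterior: α' = 15 + 48 = 63, β' = 7 + 9 = 16.
Posterior mean = 63/16 = 63/16; prior mean = 15/7 = 15/7. Difference = 63/16 − 15/7 = 201/112.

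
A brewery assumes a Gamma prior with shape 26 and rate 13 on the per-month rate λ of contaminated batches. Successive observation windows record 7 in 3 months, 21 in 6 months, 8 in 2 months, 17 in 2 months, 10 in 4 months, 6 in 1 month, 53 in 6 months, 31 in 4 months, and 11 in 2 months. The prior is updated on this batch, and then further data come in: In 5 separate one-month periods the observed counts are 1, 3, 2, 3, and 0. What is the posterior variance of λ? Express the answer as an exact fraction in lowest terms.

Total count: 7 + 21 + 8 + 17 + 10 + 6 + 53 + 31 + 11 = 164.
Total exposure: 3 + 6 + 2 + 2 + 4 + 1 + 6 + 4 + 2 = 30 months.
After the first batch: Gamma(26 + 164, 13 + 30) = Gamma(190, 43).
Total count: 1 + 3 + 2 + 3 + 0 = 9.
Total exposure: 5 months.
After the second batch: Gamma(190 + 9, 43 + 5) = Gamma(199, 48).
Posterior variance = α'/β'² = 199/2304.

199/2304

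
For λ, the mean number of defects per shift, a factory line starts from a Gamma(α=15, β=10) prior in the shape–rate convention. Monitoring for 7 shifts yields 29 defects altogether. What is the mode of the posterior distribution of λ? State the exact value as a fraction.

Total count 29 over total exposure 7 shifts.
By Gamma–Poisson conjugacy, the posterior is Gamma(α + Σx, β + Σt) = Gamma(15 + 29, 10 + 7) = Gamma(44, 17).
Posterior mode = (α'−1)/β' = 43/17.

43/17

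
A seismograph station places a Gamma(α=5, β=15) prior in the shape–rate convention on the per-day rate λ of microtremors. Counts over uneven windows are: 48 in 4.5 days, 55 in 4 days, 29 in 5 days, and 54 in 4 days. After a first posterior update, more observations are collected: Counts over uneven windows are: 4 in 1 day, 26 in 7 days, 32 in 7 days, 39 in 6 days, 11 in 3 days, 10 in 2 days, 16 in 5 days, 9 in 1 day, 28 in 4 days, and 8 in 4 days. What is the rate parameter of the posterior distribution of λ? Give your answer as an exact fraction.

Total count: 48 + 55 + 29 + 54 = 186.
Total exposure: 4.5 + 4 + 5 + 4 = 17.5 days.
After the first batch: Gamma(5 + 186, 15 + 17.5) = Gamma(191, 65/2).
Total count: 4 + 26 + 32 + 39 + 11 + 10 + 16 + 9 + 28 + 8 = 183.
Total exposure: 1 + 7 + 7 + 6 + 3 + 2 + 5 + 1 + 4 + 4 = 40 days.
After the second batch: Gamma(191 + 183, 65/2 + 40) = Gamma(374, 145/2).

145/2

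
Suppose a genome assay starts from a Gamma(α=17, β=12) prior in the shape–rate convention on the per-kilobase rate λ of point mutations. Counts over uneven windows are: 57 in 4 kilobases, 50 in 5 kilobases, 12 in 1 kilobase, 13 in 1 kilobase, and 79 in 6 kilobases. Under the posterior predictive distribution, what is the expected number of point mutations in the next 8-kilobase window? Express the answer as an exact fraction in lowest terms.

1824/29

Total count: 57 + 50 + 12 + 13 + 79 = 211.
Total exposure: 4 + 5 + 1 + 1 + 6 = 17 kilobases.
Conjugate update: add total count to the shape and total exposure to the rate, giving Gamma(228, 29).
Predictive mean over an 8-kilobase window = T·E[λ|data] = 8·228/29 = 1824/29.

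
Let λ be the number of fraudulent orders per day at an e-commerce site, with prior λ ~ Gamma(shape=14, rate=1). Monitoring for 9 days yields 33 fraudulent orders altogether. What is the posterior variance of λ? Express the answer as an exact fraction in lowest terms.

47/100

Total count 33 over total exposure 9 days.
The Gamma prior is conjugate for the Poisson rate, so λ | data ~ Gamma(14+33, 1+9) = Gamma(47, 10).
Posterior variance = α'/β'² = 47/100.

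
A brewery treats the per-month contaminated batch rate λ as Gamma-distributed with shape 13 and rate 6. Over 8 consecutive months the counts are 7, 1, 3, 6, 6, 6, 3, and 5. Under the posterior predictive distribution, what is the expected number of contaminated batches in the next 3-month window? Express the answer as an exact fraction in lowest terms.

Total count: 7 + 1 + 3 + 6 + 6 + 6 + 3 + 5 = 37.
Total exposure: 8 months.
The Gamma prior is conjugate for the Poisson rate, so λ | data ~ Gamma(13+37, 6+8) = Gamma(50, 14).
Predictive mean over a 3-month window = T·E[λ|data] = 3·50/14 = 75/7.

75/7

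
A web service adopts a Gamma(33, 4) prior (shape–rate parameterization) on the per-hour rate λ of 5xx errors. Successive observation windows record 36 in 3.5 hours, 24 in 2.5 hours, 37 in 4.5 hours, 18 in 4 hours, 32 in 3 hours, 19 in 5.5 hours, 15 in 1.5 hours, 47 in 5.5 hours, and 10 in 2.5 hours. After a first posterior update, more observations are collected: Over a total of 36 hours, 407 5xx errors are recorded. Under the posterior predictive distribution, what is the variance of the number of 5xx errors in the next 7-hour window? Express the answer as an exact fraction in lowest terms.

1509228/21025

Total count: 36 + 24 + 37 + 18 + 32 + 19 + 15 + 47 + 10 = 238.
Total exposure: 3.5 + 2.5 + 4.5 + 4 + 3 + 5.5 + 1.5 + 5.5 + 2.5 = 32.5 hours.
After the first batch: Gamma(33 + 238, 4 + 32.5) = Gamma(271, 73/2).
Total count 407 over total exposure 36 hours.
After the second batch: Gamma(271 + 407, 73/2 + 36) = Gamma(678, 145/2).
The posterior predictive for a window of length T is Negative Binomial with variance T·α'·(β'+T)/β'² = 7·678·(159/2)/(21025/4) = 1509228/21025.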